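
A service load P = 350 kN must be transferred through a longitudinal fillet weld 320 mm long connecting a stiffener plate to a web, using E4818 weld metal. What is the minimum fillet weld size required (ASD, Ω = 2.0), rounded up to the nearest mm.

E48XX → F_EXX = 480 MPa.
Total weld length L = 320 mm.
Required throat t_e = P × Ω / (0.6 F_EXX × L) = 350 × 2.0 / (0.6 × 480 × 320 × 10⁻³) = 7.595 mm.
Required leg w = t_e / 0.707 = 10.74 mm → use 11 mm.

w = 11 mm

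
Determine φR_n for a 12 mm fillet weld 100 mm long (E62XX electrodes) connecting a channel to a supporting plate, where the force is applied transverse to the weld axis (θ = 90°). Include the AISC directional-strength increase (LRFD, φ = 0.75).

φR_n ≈ 355 kN

E62XX → F_EXX = 620 MPa.
t_e = 0.707 × 12 = 8.484 mm; A_we = 8.484 × 100 = 848.4 mm².
Directional factor: 1.0 + 0.5 sin^1.5(90°) = 1.5.
F_nw = 0.6 × 620 × 1.5 = 558 MPa.
φR_n = 0.75 × 558 × 848.4 × 10⁻³ = 355.1 kN.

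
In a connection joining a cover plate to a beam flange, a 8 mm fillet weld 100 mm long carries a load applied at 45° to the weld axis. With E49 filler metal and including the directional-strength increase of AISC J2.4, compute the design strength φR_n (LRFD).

φR_n ≈ 162 kN

E49XX → F_EXX = 490 MPa.
t_e = 0.707 × 8 = 5.656 mm; A_we = 5.656 × 100 = 565.6 mm².
Directional factor: 1.0 + 0.5 sin^1.5(45°) = 1.297.
F_nw = 0.6 × 490 × 1.297 = 381.4 MPa.
φR_n = 0.75 × 381.4 × 565.6 × 10⁻³ = 161.8 kN.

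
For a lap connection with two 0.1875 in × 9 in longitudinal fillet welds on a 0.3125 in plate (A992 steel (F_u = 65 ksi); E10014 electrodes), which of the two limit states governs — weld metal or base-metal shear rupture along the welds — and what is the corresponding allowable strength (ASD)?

E100XX → F_EXX = 100 ksi.
t_e = 0.707 × 0.1875 = 0.1326 in; L = 18 in.
Weld metal: R_n/Ω = (1/2.0) × 0.6 × 100 × 0.1326 × 18 = 71.58 kip.
Base metal (shear rupture): R_n/Ω = (1/2.0) × 0.6 × 65 × 0.3125 × 18 = 109.7 kip.
Governing: weld metal.

R_n/Ω ≈ 71.6 kip (weld metal governs)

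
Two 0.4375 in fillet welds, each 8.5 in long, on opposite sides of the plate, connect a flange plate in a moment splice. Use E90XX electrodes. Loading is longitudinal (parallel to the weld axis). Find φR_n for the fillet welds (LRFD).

E90XX → F_EXX = 90 ksi.
Effective throat t_e = 0.707 × 0.4375 = 0.3093 in.
Total length L = 17 in; A_we = 0.3093 × 17 = 5.258 in².
F_nw = 0.6 F_EXX = 0.6 × 90 = 54 ksi.
φR_n = 0.75 × 54 × 5.258 = 213 kips.

φR_n ≈ 213 kips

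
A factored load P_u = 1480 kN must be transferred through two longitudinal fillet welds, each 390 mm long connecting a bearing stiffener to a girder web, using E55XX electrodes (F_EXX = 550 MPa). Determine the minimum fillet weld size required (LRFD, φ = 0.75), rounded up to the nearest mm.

Total weld length L = 780 mm.
Required throat t_e = P_u / (φ × 0.6 F_EXX × L) = 1480 / (0.75 × 0.6 × 550 × 780 × 10⁻³) = 7.666 mm.
Required leg w = t_e / 0.707 = 10.84 mm → use 11 mm.

w = 11 mm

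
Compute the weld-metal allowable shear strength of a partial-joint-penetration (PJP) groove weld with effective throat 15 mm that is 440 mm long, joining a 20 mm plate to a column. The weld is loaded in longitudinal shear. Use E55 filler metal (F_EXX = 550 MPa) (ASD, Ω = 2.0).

Effective throat (given) t_e = 15 mm.
A_we = 15 × 440 = 6600 mm².
F_nw = 0.6 F_EXX = 330 MPa.
R_n/Ω = (330 × 6600) / 2.0 × 10⁻³ = 1089 kN.

R_n/Ω ≈ 1090 kN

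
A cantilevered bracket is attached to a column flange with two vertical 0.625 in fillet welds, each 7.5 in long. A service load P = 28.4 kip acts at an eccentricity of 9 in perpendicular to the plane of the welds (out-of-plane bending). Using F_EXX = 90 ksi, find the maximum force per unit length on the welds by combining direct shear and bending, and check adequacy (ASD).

f_max ≈ 13.8 kip/in; NOT adequate

L_w = 2 × 7.5 = 15 in; section modulus (unit throat) S = 2 × L²/6 = 18.75 in².
Direct shear f_v = P/L_w = 28.4/15 = 1.893 kip/in.
Moment M = P × e = 28.4 × 9 = 255.6 kip·in; bending f_b = M/S = 13.63 kip/in.
f_max = √(f_v² + f_b²) = √(1.893² + 13.63²) = 13.76 kip/in.
r_n/Ω = (1/2.0) × 0.6 × 90 × (0.707 × 0.625) = 11.93 kip/in → NOT adequate.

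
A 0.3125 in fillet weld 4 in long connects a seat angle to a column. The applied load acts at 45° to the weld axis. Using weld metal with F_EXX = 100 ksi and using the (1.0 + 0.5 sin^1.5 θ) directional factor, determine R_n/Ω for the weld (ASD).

t_e = 0.707 × 0.3125 = 0.2209 in; A_we = 0.2209 × 4 = 0.8837 in².
Directional factor: 1.0 + 0.5 sin^1.5(45°) = 1.297.
F_nw = 0.6 × 100 × 1.297 = 77.84 ksi.
R_n/Ω = (77.84 × 0.8837) / 2.0 = 34.39 kips.

R_n/Ω ≈ 34.4 kips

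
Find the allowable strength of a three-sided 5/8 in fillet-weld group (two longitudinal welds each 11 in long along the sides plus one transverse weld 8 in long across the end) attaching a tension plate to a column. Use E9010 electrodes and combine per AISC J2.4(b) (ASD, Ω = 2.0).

E90XX → F_EXX = 90 ksi.
t_e = 0.707 × 0.625 = 0.4419 in.
R_nwl = 0.6 × 90 × 0.4419 × 22 = 524.9 kip (longitudinal, 2 welds).
R_nwt = 0.6 × 90 × 0.4419 × 8 = 190.9 kip (transverse, base value).
(i) R_nwl + R_nwt = 715.8 kip; (ii) 0.85 R_nwl + 1.5 R_nwt = 732.5 kip.
R_n = max = 732.5 kip [governs: (ii)]; R_n/Ω = 366.3 kip.

R_n/Ω ≈ 366 kip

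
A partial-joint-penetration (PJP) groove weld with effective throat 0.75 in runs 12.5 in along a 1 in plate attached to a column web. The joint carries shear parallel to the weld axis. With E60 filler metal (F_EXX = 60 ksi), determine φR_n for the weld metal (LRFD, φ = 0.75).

φR_n ≈ 253 kip

Effective throat (given) t_e = 0.75 in.
A_we = 0.75 × 12.5 = 9.375 in².
F_nw = 0.6 F_EXX = 36 ksi.
φR_n = 0.75 × 36 × 9.375 = 253.1 kip.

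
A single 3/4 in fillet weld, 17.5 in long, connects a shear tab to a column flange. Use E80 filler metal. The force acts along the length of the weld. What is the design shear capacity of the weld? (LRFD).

E80XX → F_EXX = 80 ksi.
Effective throat t_e = 0.707 × 0.75 = 0.5302 in.
Total length L = 17.5 in; A_we = 0.5302 × 17.5 = 9.279 in².
F_nw = 0.6 F_EXX = 0.6 × 80 = 48 ksi.
φR_n = 0.75 × 48 × 9.279 = 334.1 kips.

φR_n ≈ 334 kips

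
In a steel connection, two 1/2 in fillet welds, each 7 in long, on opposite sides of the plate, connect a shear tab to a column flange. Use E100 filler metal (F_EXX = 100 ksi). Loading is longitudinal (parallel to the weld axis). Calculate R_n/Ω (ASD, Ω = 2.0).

Effective throat t_e = 0.707 × 0.5 = 0.3535 in.
Total length L = 14 in; A_we = 0.3535 × 14 = 4.949 in².
F_nw = 0.6 F_EXX = 0.6 × 100 = 60 ksi.
R_n = 60 × 4.949 = 296.9 kip; R_n/Ω = 296.9/2.0 = 148.5 kip.

R_n/Ω ≈ 148 kip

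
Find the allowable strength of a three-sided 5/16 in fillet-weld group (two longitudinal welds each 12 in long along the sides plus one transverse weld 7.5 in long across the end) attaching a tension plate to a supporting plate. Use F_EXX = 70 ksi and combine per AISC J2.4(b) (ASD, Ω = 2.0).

t_e = 0.707 × 0.3125 = 0.2209 in.
R_nwl = 0.6 × 70 × 0.2209 × 24 = 222.7 kip (longitudinal, 2 welds).
R_nwt = 0.6 × 70 × 0.2209 × 7.5 = 69.6 kip (transverse, base value).
(i) R_nwl + R_nwt = 292.3 kip; (ii) 0.85 R_nwl + 1.5 R_nwt = 293.7 kip.
R_n = max = 293.7 kip [governs: (ii)]; R_n/Ω = 146.8 kip.

R_n/Ω ≈ 147 kip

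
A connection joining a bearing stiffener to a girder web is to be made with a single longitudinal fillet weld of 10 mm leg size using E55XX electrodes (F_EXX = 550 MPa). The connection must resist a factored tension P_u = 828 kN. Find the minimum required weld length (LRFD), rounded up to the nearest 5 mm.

L = 475 mm

Throat t_e = 0.707 × 10 = 7.07 mm.
φr_n = 0.75 × 0.6 × 550 × 7.07 × 10⁻³ = 1.75 kN/mm.
L_req = P_u / φr_n = 828 / 1.75 = 473.2 mm total.
Round up → use L = 475 mm.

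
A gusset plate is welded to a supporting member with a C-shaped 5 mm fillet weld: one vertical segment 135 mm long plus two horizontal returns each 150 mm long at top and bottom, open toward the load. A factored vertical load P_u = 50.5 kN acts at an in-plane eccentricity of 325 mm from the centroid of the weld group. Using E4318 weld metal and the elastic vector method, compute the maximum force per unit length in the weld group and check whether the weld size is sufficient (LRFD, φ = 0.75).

E43XX → F_EXX = 430 MPa.
Total weld length L_w = 435 mm. Treat welds as unit-width lines.
Centroid: x̄ = 2×150×75 / 435 = 51.72 mm from the vertical weld.
Polar moment about centroid: J = I_x + I_y = [135³/12 + 2×150×67.5²] + [135×51.72² + 2(150³/12 + 150×23.28²)] = 2658000 mm³.
Direct shear f_v = P/L_w = 50.5×10³ / 435 = 116.1 N/mm (vertical).
Torsion M = P·e = 50.5×10³ × 325 = 16412000 N·mm.
Critical point at (x, y) = (98.28, 67.5) from centroid. f_tx = M·y/J = 416.8 N/mm; f_ty = M·x/J = 606.8 N/mm.
Resultant f_max = √[f_tx² + (f_v + f_ty)²] = √[416.8² + (116.1 + 606.8)²] = 834.4 N/mm.
Capacity per unit length: φr_n = 0.75 × 0.6 × 430 × (0.707 × 5) = 684 N/mm.
834.4 > 684 → NOT adequate.

f_max ≈ 834 N/mm; NOT adequate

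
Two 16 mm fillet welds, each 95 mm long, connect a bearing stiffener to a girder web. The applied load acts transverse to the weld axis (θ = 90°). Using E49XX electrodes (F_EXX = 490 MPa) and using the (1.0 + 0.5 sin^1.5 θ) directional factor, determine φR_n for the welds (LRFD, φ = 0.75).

t_e = 0.707 × 16 = 11.31 mm; A_we = 11.31 × 190 = 2149 mm².
Directional factor: 1.0 + 0.5 sin^1.5(90°) = 1.5.
F_nw = 0.6 × 490 × 1.5 = 441 MPa.
φR_n = 0.75 × 441 × 2149 × 10⁻³ = 710.9 kN.

φR_n ≈ 711 kN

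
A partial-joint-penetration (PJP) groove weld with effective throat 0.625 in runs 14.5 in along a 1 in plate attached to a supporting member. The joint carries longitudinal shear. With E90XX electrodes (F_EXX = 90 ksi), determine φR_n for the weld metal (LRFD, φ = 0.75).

φR_n ≈ 367 kips

Effective throat (given) t_e = 0.625 in.
A_we = 0.625 × 14.5 = 9.062 in².
F_nw = 0.6 F_EXX = 54 ksi.
φR_n = 0.75 × 54 × 9.062 = 367 kips.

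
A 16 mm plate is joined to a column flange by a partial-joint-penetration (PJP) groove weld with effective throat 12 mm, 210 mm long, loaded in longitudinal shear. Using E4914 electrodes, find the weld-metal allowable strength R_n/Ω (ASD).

R_n/Ω ≈ 370 kN

E49XX → F_EXX = 490 MPa.
Effective throat (given) t_e = 12 mm.
A_we = 12 × 210 = 2520 mm².
F_nw = 0.6 F_EXX = 294 MPa.
R_n/Ω = (294 × 2520) / 2.0 × 10⁻³ = 370.4 kN.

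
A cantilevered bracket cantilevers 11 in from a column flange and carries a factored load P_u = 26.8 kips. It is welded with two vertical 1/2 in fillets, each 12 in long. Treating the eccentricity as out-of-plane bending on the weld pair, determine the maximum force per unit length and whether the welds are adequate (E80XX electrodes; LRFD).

f_max ≈ 6.24 kip/in; adequate

E80XX → F_EXX = 80 ksi.
L_w = 2 × 12 = 24 in; section modulus (unit throat) S = 2 × L²/6 = 48 in².
Direct shear f_v = P/L_w = 26.8/24 = 1.117 kip/in.
Moment M = P × e = 26.8 × 11 = 294.8 kip·in; bending f_b = M/S = 6.142 kip/in.
f_max = √(f_v² + f_b²) = √(1.117² + 6.142²) = 6.242 kip/in.
φr_n = 0.75 × 0.6 × 80 × (0.707 × 0.5) = 12.73 kip/in → adequate.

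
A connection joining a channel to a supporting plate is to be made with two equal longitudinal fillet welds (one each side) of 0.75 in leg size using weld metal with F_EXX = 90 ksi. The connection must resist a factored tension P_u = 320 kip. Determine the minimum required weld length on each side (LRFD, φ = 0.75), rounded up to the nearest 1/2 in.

L = 7.5 in on each side

Throat t_e = 0.707 × 0.75 = 0.5302 in.
φr_n = 0.75 × 0.6 × 90 × 0.5302 = 21.48 kip/in.
L_req = P_u / φr_n = 320 / 21.48 = 14.9 in total.
Per side: 14.9 / 2 = 7.45 in.
Round up → use L = 7.5 in on each side.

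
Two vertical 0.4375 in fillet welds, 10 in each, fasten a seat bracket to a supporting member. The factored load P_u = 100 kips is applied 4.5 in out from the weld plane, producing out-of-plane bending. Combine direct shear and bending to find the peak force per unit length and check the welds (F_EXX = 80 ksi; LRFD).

f_max ≈ 14.4 kip/in; NOT adequate

L_w = 2 × 10 = 20 in; section modulus (unit throat) S = 2 × L²/6 = 33.33 in².
Direct shear f_v = P/L_w = 100/20 = 5 kip/in.
Moment M = P × e = 100 × 4.5 = 450 kip·in; bending f_b = M/S = 13.5 kip/in.
f_max = √(f_v² + f_b²) = √(5² + 13.5²) = 14.4 kip/in.
φr_n = 0.75 × 0.6 × 80 × (0.707 × 0.4375) = 11.14 kip/in → NOT adequate.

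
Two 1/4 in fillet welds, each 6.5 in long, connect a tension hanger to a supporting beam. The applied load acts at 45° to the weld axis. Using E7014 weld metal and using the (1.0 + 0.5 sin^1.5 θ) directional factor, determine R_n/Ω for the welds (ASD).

R_n/Ω ≈ 62.6 kip

E70XX → F_EXX = 70 ksi.
t_e = 0.707 × 0.25 = 0.1767 in; A_we = 0.1767 × 13 = 2.298 in².
Directional factor: 1.0 + 0.5 sin^1.5(45°) = 1.297.
F_nw = 0.6 × 70 × 1.297 = 54.49 ksi.
R_n/Ω = (54.49 × 2.298) / 2.0 = 62.6 kip.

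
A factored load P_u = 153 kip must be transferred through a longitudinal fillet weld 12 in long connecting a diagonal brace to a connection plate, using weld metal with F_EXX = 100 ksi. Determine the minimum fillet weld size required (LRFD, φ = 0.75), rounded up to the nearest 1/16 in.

w = 7/16 in

Total weld length L = 12 in.
Required throat t_e = P_u / (φ × 0.6 F_EXX × L) = 153 / (0.75 × 0.6 × 100 × 12) = 0.2833 in.
Required leg w = t_e / 0.707 = 0.4008 in → use 7/16 in.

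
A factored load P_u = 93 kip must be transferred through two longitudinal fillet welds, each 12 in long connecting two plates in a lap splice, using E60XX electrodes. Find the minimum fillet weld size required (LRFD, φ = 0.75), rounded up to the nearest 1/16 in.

E60XX → F_EXX = 60 ksi.
Total weld length L = 24 in.
Required throat t_e = P_u / (φ × 0.6 F_EXX × L) = 93 / (0.75 × 0.6 × 60 × 24) = 0.1435 in.
Required leg w = t_e / 0.707 = 0.203 in → use 1/4 in.

w = 1/4 in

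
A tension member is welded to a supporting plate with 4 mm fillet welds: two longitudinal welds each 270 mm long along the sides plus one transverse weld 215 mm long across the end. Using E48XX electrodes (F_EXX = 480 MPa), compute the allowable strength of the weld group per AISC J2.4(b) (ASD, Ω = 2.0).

t_e = 0.707 × 4 = 2.828 mm.
R_nwl = 0.6 × 480 × 2.828 × 540 × 10⁻³ = 439.8 kN (longitudinal, 2 welds).
R_nwt = 0.6 × 480 × 2.828 × 215 × 10⁻³ = 175.1 kN (transverse, base value).
(i) R_nwl + R_nwt = 614.9 kN; (ii) 0.85 R_nwl + 1.5 R_nwt = 636.5 kN.
R_n = max = 636.5 kN [governs: (ii)]; R_n/Ω = 318.3 kN.

R_n/Ω ≈ 318 kN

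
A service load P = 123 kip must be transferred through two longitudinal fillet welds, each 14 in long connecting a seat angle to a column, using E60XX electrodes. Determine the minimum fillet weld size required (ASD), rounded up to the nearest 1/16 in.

w = 3/8 in

E60XX → F_EXX = 60 ksi.
Total weld length L = 28 in.
Required throat t_e = P × Ω / (0.6 F_EXX × L) = 123 × 2.0 / (0.6 × 60 × 28) = 0.244 in.
Required leg w = t_e / 0.707 = 0.3452 in → use 3/8 in.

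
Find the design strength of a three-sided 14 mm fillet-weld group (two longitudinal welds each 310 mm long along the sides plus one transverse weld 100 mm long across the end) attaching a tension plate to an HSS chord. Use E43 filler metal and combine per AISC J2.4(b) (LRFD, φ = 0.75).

E43XX → F_EXX = 430 MPa.
t_e = 0.707 × 14 = 9.898 mm.
R_nwl = 0.6 × 430 × 9.898 × 620 × 10⁻³ = 1583 kN (longitudinal, 2 welds).
R_nwt = 0.6 × 430 × 9.898 × 100 × 10⁻³ = 255.4 kN (transverse, base value).
(i) R_nwl + R_nwt = 1839 kN; (ii) 0.85 R_nwl + 1.5 R_nwt = 1729 kN.
R_n = max = 1839 kN [governs: (i)]; φR_n = 1379 kN.

φR_n ≈ 1380 kN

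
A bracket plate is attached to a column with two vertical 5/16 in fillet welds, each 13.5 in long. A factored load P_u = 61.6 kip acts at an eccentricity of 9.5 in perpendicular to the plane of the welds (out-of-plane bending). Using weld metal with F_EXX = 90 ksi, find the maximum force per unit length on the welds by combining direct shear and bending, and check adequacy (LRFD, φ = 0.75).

f_max ≈ 9.9 kip/in; NOT adequate

L_w = 2 × 13.5 = 27 in; section modulus (unit throat) S = 2 × L²/6 = 60.75 in².
Direct shear f_v = P/L_w = 61.6/27 = 2.281 kip/in.
Moment M = P × e = 61.6 × 9.5 = 585.2 kip·in; bending f_b = M/S = 9.633 kip/in.
f_max = √(f_v² + f_b²) = √(2.281² + 9.633²) = 9.899 kip/in.
φr_n = 0.75 × 0.6 × 90 × (0.707 × 0.3125) = 8.948 kip/in → NOT adequate.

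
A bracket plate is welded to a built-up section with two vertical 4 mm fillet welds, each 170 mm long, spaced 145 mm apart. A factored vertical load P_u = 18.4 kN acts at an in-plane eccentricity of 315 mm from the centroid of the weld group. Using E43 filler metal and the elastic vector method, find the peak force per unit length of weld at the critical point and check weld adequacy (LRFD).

E43XX → F_EXX = 430 MPa.
Total weld length L_w = 340 mm. Treat welds as unit-width lines.
Polar moment about centroid: J = 2[d³/12 + d(b/2)²] = 2[170³/12 + 170×72.5²] = 2606000 mm³.
Direct shear f_v = P/L_w = 18.4×10³ / 340 = 54.12 N/mm (vertical).
Torsion M = P·e = 18.4×10³ × 315 = 5796000 N·mm.
Critical point at (x, y) = (72.5, 85) from centroid. f_tx = M·y/J = 189.1 N/mm; f_ty = M·x/J = 161.2 N/mm.
Resultant f_max = √[f_tx² + (f_v + f_ty)²] = √[189.1² + (54.12 + 161.2)²] = 286.6 N/mm.
Capacity per unit length: φr_n = 0.75 × 0.6 × 430 × (0.707 × 4) = 547.2 N/mm.
286.6 ≤ 547.2 → adequate.

f_max ≈ 287 N/mm; adequate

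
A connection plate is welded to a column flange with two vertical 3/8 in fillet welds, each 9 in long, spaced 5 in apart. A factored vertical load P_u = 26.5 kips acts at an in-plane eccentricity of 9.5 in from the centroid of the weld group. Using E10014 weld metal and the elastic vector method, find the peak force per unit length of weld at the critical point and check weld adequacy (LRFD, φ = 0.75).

E100XX → F_EXX = 100 ksi.
Total weld length L_w = 18 in. Treat welds as unit-width lines.
Polar moment about centroid: J = 2[d³/12 + d(b/2)²] = 2[9³/12 + 9×2.5²] = 234 in³.
Direct shear f_v = P/L_w = 26.5 / 18 = 1.472 kip/in (vertical).
Torsion M = P·e = 26.5 × 9.5 = 251.75 kip·in.
Critical point at (x, y) = (2.5, 4.5) from centroid. f_tx = M·y/J = 4.841 kip/in; f_ty = M·x/J = 2.69 kip/in.
Resultant f_max = √[f_tx² + (f_v + f_ty)²] = √[4.841² + (1.472 + 2.69)²] = 6.384 kip/in.
Capacity per unit length: φr_n = 0.75 × 0.6 × 100 × (0.707 × 0.375) = 11.93 kip/in.
6.384 ≤ 11.93 → adequate.

f_max ≈ 6.38 kip/in; adequate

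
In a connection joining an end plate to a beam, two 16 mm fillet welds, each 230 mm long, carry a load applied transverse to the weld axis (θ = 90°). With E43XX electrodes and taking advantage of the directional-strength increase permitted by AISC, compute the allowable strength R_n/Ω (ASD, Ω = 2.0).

R_n/Ω ≈ 1010 kN

E43XX → F_EXX = 430 MPa.
t_e = 0.707 × 16 = 11.31 mm; A_we = 11.31 × 460 = 5204 mm².
Directional factor: 1.0 + 0.5 sin^1.5(90°) = 1.5.
F_nw = 0.6 × 430 × 1.5 = 387 MPa.
R_n/Ω = (387 × 5204) / 2.0 × 10⁻³ = 1007 kN.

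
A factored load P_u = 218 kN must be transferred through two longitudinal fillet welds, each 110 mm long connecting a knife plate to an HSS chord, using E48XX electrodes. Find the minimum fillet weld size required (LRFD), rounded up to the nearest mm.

E48XX → F_EXX = 480 MPa.
Total weld length L = 220 mm.
Required throat t_e = P_u / (φ × 0.6 F_EXX × L) = 218 / (0.75 × 0.6 × 480 × 220 × 10⁻³) = 4.588 mm.
Required leg w = t_e / 0.707 = 6.489 mm → use 7 mm.

w = 7 mm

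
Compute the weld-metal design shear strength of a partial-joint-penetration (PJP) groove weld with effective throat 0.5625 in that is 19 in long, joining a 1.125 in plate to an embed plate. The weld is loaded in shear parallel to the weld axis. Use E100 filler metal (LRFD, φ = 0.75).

E100XX → F_EXX = 100 ksi.
Effective throat (given) t_e = 0.5625 in.
A_we = 0.5625 × 19 = 10.69 in².
F_nw = 0.6 F_EXX = 60 ksi.
φR_n = 0.75 × 60 × 10.69 = 480.9 kip.

φR_n ≈ 481 kip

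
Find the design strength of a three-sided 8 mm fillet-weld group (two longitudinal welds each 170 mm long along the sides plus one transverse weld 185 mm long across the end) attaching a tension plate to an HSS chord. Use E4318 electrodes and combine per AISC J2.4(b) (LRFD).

E43XX → F_EXX = 430 MPa.
t_e = 0.707 × 8 = 5.656 mm.
R_nwl = 0.6 × 430 × 5.656 × 340 × 10⁻³ = 496.1 kN (longitudinal, 2 welds).
R_nwt = 0.6 × 430 × 5.656 × 185 × 10⁻³ = 270 kN (transverse, base value).
(i) R_nwl + R_nwt = 766.1 kN; (ii) 0.85 R_nwl + 1.5 R_nwt = 826.7 kN.
R_n = max = 826.7 kN [governs: (ii)]; φR_n = 620 kN.

φR_n ≈ 620 kN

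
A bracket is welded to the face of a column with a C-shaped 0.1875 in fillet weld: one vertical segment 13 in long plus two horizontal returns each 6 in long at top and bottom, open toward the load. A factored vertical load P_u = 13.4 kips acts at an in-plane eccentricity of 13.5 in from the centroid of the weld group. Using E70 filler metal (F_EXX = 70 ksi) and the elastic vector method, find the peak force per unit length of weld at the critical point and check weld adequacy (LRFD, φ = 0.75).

Total weld length L_w = 25 in. Treat welds as unit-width lines.
Centroid: x̄ = 2×6×3 / 25 = 1.44 in from the vertical weld.
Polar moment about centroid: J = I_x + I_y = [13³/12 + 2×6×6.5²] + [13×1.44² + 2(6³/12 + 6×1.56²)] = 782.2 in³.
Direct shear f_v = P/L_w = 13.4 / 25 = 0.536 kip/in (vertical).
Torsion M = P·e = 13.4 × 13.5 = 180.9 kip·in.
Critical point at (x, y) = (4.56, 6.5) from centroid. f_tx = M·y/J = 1.503 kip/in; f_ty = M·x/J = 1.055 kip/in.
Resultant f_max = √[f_tx² + (f_v + f_ty)²] = √[1.503² + (0.536 + 1.055)²] = 2.188 kip/in.
Capacity per unit length: φr_n = 0.75 × 0.6 × 70 × (0.707 × 0.1875) = 4.176 kip/in.
2.188 ≤ 4.176 → adequate.

f_max ≈ 2.19 kip/in; adequate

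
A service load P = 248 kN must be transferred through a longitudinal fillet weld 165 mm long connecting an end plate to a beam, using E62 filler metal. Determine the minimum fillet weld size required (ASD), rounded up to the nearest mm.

w = 12 mm

E62XX → F_EXX = 620 MPa.
Total weld length L = 165 mm.
Required throat t_e = P × Ω / (0.6 F_EXX × L) = 248 × 2.0 / (0.6 × 620 × 165 × 10⁻³) = 8.081 mm.
Required leg w = t_e / 0.707 = 11.43 mm → use 12 mm.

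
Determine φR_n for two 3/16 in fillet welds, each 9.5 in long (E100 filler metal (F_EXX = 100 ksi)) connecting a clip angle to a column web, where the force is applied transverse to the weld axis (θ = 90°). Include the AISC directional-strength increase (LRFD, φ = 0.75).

t_e = 0.707 × 0.1875 = 0.1326 in; A_we = 0.1326 × 19 = 2.519 in².
Directional factor: 1.0 + 0.5 sin^1.5(90°) = 1.5.
F_nw = 0.6 × 100 × 1.5 = 90 ksi.
φR_n = 0.75 × 90 × 2.519 = 170 kips.

φR_n ≈ 170 kips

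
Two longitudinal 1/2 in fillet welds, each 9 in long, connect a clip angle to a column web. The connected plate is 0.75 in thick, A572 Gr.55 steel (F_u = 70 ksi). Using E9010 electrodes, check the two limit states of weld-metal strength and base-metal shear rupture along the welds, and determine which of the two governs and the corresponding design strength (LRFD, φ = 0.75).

φR_n ≈ 258 kip (weld metal governs)

E90XX → F_EXX = 90 ksi.
t_e = 0.707 × 0.5 = 0.3535 in; L = 18 in.
Weld metal: φR_n = 0.75 × 0.6 × 90 × 0.3535 × 18 = 257.7 kip.
Base metal (shear rupture): φR_n = 0.75 × 0.6 × 70 × 0.75 × 18 = 425.2 kip.
Governing: weld metal.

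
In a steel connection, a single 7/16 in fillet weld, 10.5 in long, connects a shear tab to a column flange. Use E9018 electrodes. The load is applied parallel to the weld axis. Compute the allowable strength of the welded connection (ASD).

E90XX → F_EXX = 90 ksi.
Effective throat t_e = 0.707 × 0.4375 = 0.3093 in.
Total length L = 10.5 in; A_we = 0.3093 × 10.5 = 3.248 in².
F_nw = 0.6 F_EXX = 0.6 × 90 = 54 ksi.
R_n = 54 × 3.248 = 175.4 kips; R_n/Ω = 175.4/2.0 = 87.69 kips.

R_n/Ω ≈ 87.7 kips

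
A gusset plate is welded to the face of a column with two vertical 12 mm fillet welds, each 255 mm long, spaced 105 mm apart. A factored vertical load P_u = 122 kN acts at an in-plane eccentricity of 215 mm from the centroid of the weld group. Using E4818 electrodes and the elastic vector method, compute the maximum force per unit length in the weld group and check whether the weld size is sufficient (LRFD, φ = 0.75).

f_max ≈ 984 N/mm; adequate

E48XX → F_EXX = 480 MPa.
Total weld length L_w = 510 mm. Treat welds as unit-width lines.
Polar moment about centroid: J = 2[d³/12 + d(b/2)²] = 2[255³/12 + 255×52.5²] = 4169000 mm³.
Direct shear f_v = P/L_w = 122×10³ / 510 = 239.2 N/mm (vertical).
Torsion M = P·e = 122×10³ × 215 = 26230000 N·mm.
Critical point at (x, y) = (52.5, 127.5) from centroid. f_tx = M·y/J = 802.1 N/mm; f_ty = M·x/J = 330.3 N/mm.
Resultant f_max = √[f_tx² + (f_v + f_ty)²] = √[802.1² + (239.2 + 330.3)²] = 983.8 N/mm.
Capacity per unit length: φr_n = 0.75 × 0.6 × 480 × (0.707 × 12) = 1833 N/mm.
983.8 ≤ 1833 → adequate.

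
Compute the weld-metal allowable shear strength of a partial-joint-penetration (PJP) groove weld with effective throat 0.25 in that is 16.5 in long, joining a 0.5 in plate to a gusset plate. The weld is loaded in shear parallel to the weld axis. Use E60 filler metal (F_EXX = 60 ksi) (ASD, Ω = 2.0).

R_n/Ω ≈ 74.2 kips

Effective throat (given) t_e = 0.25 in.
A_we = 0.25 × 16.5 = 4.125 in².
F_nw = 0.6 F_EXX = 36 ksi.
R_n/Ω = (36 × 4.125) / 2.0 = 74.25 kips.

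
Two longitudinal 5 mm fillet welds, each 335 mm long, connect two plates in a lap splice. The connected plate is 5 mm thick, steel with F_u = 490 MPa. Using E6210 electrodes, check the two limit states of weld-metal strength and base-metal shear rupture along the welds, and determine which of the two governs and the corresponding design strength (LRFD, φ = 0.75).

E62XX → F_EXX = 620 MPa.
t_e = 0.707 × 5 = 3.535 mm; L = 670 mm.
Weld metal: φR_n = 0.75 × 0.6 × 620 × 3.535 × 670 × 10⁻³ = 660.8 kN.
Base metal (shear rupture): φR_n = 0.75 × 0.6 × 490 × 5 × 670 × 10⁻³ = 738.7 kN.
Governing: weld metal.

φR_n ≈ 661 kN (weld metal governs)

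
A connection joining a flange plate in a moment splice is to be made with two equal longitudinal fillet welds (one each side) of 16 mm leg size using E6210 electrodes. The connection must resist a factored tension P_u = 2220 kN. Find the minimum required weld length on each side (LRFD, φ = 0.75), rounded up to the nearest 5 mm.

E62XX → F_EXX = 620 MPa.
Throat t_e = 0.707 × 16 = 11.31 mm.
φr_n = 0.75 × 0.6 × 620 × 11.31 × 10⁻³ = 3.156 kN/mm.
L_req = P_u / φr_n = 2220 / 3.156 = 703.4 mm total.
Per side: 703.4 / 2 = 351.7 mm.
Round up → use L = 355 mm on each side.

L = 355 mm on each side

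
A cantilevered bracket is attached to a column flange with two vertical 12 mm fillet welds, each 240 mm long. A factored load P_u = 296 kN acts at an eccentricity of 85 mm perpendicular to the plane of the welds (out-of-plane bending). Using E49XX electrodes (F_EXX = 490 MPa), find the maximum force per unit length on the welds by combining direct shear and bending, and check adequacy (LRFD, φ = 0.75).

L_w = 2 × 240 = 480 mm; section modulus (unit throat) S = 2 × L²/6 = 19200 mm².
Direct shear f_v = P/L_w = 296×10³/480 = 616.7 N/mm.
Moment M = P × e = 296×10³ × 85 = 25160000 N·mm; bending f_b = M/S = 1310 N/mm.
f_max = √(f_v² + f_b²) = √(616.7² + 1310²) = 1448 N/mm.
φr_n = 0.75 × 0.6 × 490 × (0.707 × 12) = 1871 N/mm → adequate.

f_max ≈ 1450 N/mm; adequate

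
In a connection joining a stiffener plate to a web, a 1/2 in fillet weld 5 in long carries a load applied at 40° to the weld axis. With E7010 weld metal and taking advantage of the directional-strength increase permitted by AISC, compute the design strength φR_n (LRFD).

φR_n ≈ 70 kips

E70XX → F_EXX = 70 ksi.
t_e = 0.707 × 0.5 = 0.3535 in; A_we = 0.3535 × 5 = 1.767 in².
Directional factor: 1.0 + 0.5 sin^1.5(40°) = 1.258.
F_nw = 0.6 × 70 × 1.258 = 52.82 ksi.
φR_n = 0.75 × 52.82 × 1.767 = 70.02 kips.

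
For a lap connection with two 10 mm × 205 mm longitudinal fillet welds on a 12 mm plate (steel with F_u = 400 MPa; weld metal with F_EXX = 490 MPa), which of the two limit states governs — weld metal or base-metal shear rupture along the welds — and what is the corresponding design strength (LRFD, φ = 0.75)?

φR_n ≈ 639 kN (weld metal governs)

t_e = 0.707 × 10 = 7.07 mm; L = 410 mm.
Weld metal: φR_n = 0.75 × 0.6 × 490 × 7.07 × 410 × 10⁻³ = 639.2 kN.
Base metal (shear rupture): φR_n = 0.75 × 0.6 × 400 × 12 × 410 × 10⁻³ = 885.6 kN.
Governing: weld metal.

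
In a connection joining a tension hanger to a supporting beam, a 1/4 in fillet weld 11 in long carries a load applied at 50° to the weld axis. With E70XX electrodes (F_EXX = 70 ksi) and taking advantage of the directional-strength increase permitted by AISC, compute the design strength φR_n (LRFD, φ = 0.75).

φR_n ≈ 81.8 kip

t_e = 0.707 × 0.25 = 0.1767 in; A_we = 0.1767 × 11 = 1.944 in².
Directional factor: 1.0 + 0.5 sin^1.5(50°) = 1.335.
F_nw = 0.6 × 70 × 1.335 = 56.08 ksi.
φR_n = 0.75 × 56.08 × 1.944 = 81.78 kip.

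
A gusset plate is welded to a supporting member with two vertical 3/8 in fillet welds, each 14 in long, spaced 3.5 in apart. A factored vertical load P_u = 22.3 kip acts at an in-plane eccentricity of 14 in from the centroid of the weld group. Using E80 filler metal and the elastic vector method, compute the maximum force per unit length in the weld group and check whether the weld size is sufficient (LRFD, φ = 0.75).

f_max ≈ 4.41 kip/in; adequate

E80XX → F_EXX = 80 ksi.
Total weld length L_w = 28 in. Treat welds as unit-width lines.
Polar moment about centroid: J = 2[d³/12 + d(b/2)²] = 2[14³/12 + 14×1.75²] = 543.1 in³.
Direct shear f_v = P/L_w = 22.3 / 28 = 0.7964 kip/in (vertical).
Torsion M = P·e = 22.3 × 14 = 312.2 kip·in.
Critical point at (x, y) = (1.75, 7) from centroid. f_tx = M·y/J = 4.024 kip/in; f_ty = M·x/J = 1.006 kip/in.
Resultant f_max = √[f_tx² + (f_v + f_ty)²] = √[4.024² + (0.7964 + 1.006)²] = 4.409 kip/in.
Capacity per unit length: φr_n = 0.75 × 0.6 × 80 × (0.707 × 0.375) = 9.544 kip/in.
4.409 ≤ 9.544 → adequate.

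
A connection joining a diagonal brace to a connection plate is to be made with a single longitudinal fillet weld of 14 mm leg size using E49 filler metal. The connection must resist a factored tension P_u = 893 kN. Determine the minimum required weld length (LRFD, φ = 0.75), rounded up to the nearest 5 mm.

E49XX → F_EXX = 490 MPa.
Throat t_e = 0.707 × 14 = 9.898 mm.
φr_n = 0.75 × 0.6 × 490 × 9.898 × 10⁻³ = 2.183 kN/mm.
L_req = P_u / φr_n = 893 / 2.183 = 409.2 mm total.
Round up → use L = 410 mm.

L = 410 mm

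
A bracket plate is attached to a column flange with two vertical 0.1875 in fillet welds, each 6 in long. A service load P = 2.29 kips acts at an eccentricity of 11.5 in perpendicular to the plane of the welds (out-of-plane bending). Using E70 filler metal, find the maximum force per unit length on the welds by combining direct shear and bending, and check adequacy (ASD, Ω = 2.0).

f_max ≈ 2.2 kip/in; adequate

E70XX → F_EXX = 70 ksi.
L_w = 2 × 6 = 12 in; section modulus (unit throat) S = 2 × L²/6 = 12 in².
Direct shear f_v = P/L_w = 2.29/12 = 0.1908 kip/in.
Moment M = P × e = 2.29 × 11.5 = 26.335 kip·in; bending f_b = M/S = 2.195 kip/in.
f_max = √(f_v² + f_b²) = √(0.1908² + 2.195²) = 2.203 kip/in.
r_n/Ω = (1/2.0) × 0.6 × 70 × (0.707 × 0.1875) = 2.784 kip/in → adequate.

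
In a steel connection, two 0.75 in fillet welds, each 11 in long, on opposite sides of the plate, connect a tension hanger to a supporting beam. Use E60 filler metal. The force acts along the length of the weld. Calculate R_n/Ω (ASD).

E60XX → F_EXX = 60 ksi.
Effective throat t_e = 0.707 × 0.75 = 0.5302 in.
Total length L = 22 in; A_we = 0.5302 × 22 = 11.67 in².
F_nw = 0.6 F_EXX = 0.6 × 60 = 36 ksi.
R_n = 36 × 11.67 = 420 kip; R_n/Ω = 420/2.0 = 210 kip.

R_n/Ω ≈ 210 kip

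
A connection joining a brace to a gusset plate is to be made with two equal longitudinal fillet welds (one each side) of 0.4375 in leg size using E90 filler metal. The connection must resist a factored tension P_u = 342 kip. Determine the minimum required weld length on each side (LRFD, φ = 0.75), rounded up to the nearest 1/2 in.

E90XX → F_EXX = 90 ksi.
Throat t_e = 0.707 × 0.4375 = 0.3093 in.
φr_n = 0.75 × 0.6 × 90 × 0.3093 = 12.53 kip/in.
L_req = P_u / φr_n = 342 / 12.53 = 27.3 in total.
Per side: 27.3 / 2 = 13.65 in.
Round up → use L = 14 in on each side.

L = 14 in on each side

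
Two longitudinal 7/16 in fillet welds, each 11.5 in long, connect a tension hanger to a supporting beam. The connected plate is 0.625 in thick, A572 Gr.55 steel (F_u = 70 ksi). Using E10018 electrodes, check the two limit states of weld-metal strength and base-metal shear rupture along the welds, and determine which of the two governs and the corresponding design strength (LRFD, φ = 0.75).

φR_n ≈ 320 kip (weld metal governs)

E100XX → F_EXX = 100 ksi.
t_e = 0.707 × 0.4375 = 0.3093 in; L = 23 in.
Weld metal: φR_n = 0.75 × 0.6 × 100 × 0.3093 × 23 = 320.1 kip.
Base metal (shear rupture): φR_n = 0.75 × 0.6 × 70 × 0.625 × 23 = 452.8 kip.
Governing: weld metal.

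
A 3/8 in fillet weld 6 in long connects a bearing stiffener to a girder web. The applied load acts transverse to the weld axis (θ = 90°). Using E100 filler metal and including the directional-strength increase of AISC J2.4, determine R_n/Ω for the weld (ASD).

R_n/Ω ≈ 71.6 kips

E100XX → F_EXX = 100 ksi.
t_e = 0.707 × 0.375 = 0.2651 in; A_we = 0.2651 × 6 = 1.591 in².
Directional factor: 1.0 + 0.5 sin^1.5(90°) = 1.5.
F_nw = 0.6 × 100 × 1.5 = 90 ksi.
R_n/Ω = (90 × 1.591) / 2.0 = 71.58 kips.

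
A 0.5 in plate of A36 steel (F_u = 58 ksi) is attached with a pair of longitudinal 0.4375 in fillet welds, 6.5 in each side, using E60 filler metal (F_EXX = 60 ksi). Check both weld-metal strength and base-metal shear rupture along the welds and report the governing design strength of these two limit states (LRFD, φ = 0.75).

φR_n ≈ 109 kip (weld metal governs)

t_e = 0.707 × 0.4375 = 0.3093 in; L = 13 in.
Weld metal: φR_n = 0.75 × 0.6 × 60 × 0.3093 × 13 = 108.6 kip.
Base metal (shear rupture): φR_n = 0.75 × 0.6 × 58 × 0.5 × 13 = 169.6 kip.
Governing: weld metal.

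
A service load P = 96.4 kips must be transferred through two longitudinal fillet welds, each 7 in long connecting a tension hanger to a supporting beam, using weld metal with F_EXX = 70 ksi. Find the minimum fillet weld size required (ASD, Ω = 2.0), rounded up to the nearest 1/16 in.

Total weld length L = 14 in.
Required throat t_e = P × Ω / (0.6 F_EXX × L) = 96.4 × 2.0 / (0.6 × 70 × 14) = 0.3279 in.
Required leg w = t_e / 0.707 = 0.4638 in → use 1/2 in.

w = 1/2 in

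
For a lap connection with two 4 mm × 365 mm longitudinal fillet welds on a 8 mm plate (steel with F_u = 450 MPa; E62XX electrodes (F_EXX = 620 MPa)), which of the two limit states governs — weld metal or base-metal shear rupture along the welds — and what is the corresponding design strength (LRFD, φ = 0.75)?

t_e = 0.707 × 4 = 2.828 mm; L = 730 mm.
Weld metal: φR_n = 0.75 × 0.6 × 620 × 2.828 × 730 × 10⁻³ = 576 kN.
Base metal (shear rupture): φR_n = 0.75 × 0.6 × 450 × 8 × 730 × 10⁻³ = 1183 kN.
Governing: weld metal.

φR_n ≈ 576 kN (weld metal governs)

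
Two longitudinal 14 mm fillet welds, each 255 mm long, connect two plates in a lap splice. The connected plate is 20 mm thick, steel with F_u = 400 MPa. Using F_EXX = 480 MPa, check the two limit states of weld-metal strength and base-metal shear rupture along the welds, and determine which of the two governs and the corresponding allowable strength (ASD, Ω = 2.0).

R_n/Ω ≈ 727 kN (weld metal governs)

t_e = 0.707 × 14 = 9.898 mm; L = 510 mm.
Weld metal: R_n/Ω = (1/2.0) × 0.6 × 480 × 9.898 × 510 × 10⁻³ = 726.9 kN.
Base metal (shear rupture): R_n/Ω = (1/2.0) × 0.6 × 400 × 20 × 510 × 10⁻³ = 1224 kN.
Governing: weld metal.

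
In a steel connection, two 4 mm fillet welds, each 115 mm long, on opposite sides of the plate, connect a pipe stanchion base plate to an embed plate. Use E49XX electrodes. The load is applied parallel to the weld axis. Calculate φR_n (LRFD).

E49XX → F_EXX = 490 MPa.
Effective throat t_e = 0.707 × 4 = 2.828 mm.
Total length L = 230 mm; A_we = 2.828 × 230 = 650.4 mm².
F_nw = 0.6 F_EXX = 0.6 × 490 = 294 MPa.
φR_n = 0.75 × 294 × 650.4 × 10⁻³ = 143.4 kN.

φR_n ≈ 143 kN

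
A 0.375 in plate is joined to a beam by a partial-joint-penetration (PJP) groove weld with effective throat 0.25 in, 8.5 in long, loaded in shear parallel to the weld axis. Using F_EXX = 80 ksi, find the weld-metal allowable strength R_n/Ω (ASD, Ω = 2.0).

Effective throat (given) t_e = 0.25 in.
A_we = 0.25 × 8.5 = 2.125 in².
F_nw = 0.6 F_EXX = 48 ksi.
R_n/Ω = (48 × 2.125) / 2.0 = 51 kip.

R_n/Ω ≈ 51 kip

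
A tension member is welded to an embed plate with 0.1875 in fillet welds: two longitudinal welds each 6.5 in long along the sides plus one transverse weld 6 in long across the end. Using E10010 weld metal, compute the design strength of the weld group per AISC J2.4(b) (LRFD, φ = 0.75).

E100XX → F_EXX = 100 ksi.
t_e = 0.707 × 0.1875 = 0.1326 in.
R_nwl = 0.6 × 100 × 0.1326 × 13 = 103.4 kip (longitudinal, 2 welds).
R_nwt = 0.6 × 100 × 0.1326 × 6 = 47.72 kip (transverse, base value).
(i) R_nwl + R_nwt = 151.1 kip; (ii) 0.85 R_nwl + 1.5 R_nwt = 159.5 kip.
R_n = max = 159.5 kip [governs: (ii)]; φR_n = 119.6 kip.

φR_n ≈ 120 kip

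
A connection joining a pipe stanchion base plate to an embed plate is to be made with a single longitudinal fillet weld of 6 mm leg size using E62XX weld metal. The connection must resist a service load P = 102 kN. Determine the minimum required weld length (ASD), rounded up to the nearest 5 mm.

E62XX → F_EXX = 620 MPa.
Throat t_e = 0.707 × 6 = 4.242 mm.
r_n/Ω = (0.6 × 620 × 4.242) / 2.0 = 789 N/mm = 0.789 kN/mm.
L_req = P / (r_n/Ω) = 102 / 0.789 = 129.3 mm total.
Round up → use L = 130 mm.

L = 130 mm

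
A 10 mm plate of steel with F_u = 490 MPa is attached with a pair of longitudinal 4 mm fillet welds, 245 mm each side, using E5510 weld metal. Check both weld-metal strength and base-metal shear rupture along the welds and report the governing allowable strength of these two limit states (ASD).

E55XX → F_EXX = 550 MPa.
t_e = 0.707 × 4 = 2.828 mm; L = 490 mm.
Weld metal: R_n/Ω = (1/2.0) × 0.6 × 550 × 2.828 × 490 × 10⁻³ = 228.6 kN.
Base metal (shear rupture): R_n/Ω = (1/2.0) × 0.6 × 490 × 10 × 490 × 10⁻³ = 720.3 kN.
Governing: weld metal.

R_n/Ω ≈ 229 kN (weld metal governs)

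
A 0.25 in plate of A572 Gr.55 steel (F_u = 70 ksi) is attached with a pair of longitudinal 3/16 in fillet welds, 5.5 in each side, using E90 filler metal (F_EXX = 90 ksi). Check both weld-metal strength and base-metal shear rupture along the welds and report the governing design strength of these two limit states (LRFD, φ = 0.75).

φR_n ≈ 59.1 kip (weld metal governs)

t_e = 0.707 × 0.1875 = 0.1326 in; L = 11 in.
Weld metal: φR_n = 0.75 × 0.6 × 90 × 0.1326 × 11 = 59.06 kip.
Base metal (shear rupture): φR_n = 0.75 × 0.6 × 70 × 0.25 × 11 = 86.62 kip.
Governing: weld metal.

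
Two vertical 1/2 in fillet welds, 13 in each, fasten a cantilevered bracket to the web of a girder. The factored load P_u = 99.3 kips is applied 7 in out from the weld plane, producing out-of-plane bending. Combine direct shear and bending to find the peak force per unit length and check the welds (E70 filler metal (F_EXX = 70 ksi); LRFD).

f_max ≈ 12.9 kip/in; NOT adequate

L_w = 2 × 13 = 26 in; section modulus (unit throat) S = 2 × L²/6 = 56.33 in².
Direct shear f_v = P/L_w = 99.3/26 = 3.819 kip/in.
Moment M = P × e = 99.3 × 7 = 695.1 kip·in; bending f_b = M/S = 12.34 kip/in.
f_max = √(f_v² + f_b²) = √(3.819² + 12.34²) = 12.92 kip/in.
φr_n = 0.75 × 0.6 × 70 × (0.707 × 0.5) = 11.14 kip/in → NOT adequate.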